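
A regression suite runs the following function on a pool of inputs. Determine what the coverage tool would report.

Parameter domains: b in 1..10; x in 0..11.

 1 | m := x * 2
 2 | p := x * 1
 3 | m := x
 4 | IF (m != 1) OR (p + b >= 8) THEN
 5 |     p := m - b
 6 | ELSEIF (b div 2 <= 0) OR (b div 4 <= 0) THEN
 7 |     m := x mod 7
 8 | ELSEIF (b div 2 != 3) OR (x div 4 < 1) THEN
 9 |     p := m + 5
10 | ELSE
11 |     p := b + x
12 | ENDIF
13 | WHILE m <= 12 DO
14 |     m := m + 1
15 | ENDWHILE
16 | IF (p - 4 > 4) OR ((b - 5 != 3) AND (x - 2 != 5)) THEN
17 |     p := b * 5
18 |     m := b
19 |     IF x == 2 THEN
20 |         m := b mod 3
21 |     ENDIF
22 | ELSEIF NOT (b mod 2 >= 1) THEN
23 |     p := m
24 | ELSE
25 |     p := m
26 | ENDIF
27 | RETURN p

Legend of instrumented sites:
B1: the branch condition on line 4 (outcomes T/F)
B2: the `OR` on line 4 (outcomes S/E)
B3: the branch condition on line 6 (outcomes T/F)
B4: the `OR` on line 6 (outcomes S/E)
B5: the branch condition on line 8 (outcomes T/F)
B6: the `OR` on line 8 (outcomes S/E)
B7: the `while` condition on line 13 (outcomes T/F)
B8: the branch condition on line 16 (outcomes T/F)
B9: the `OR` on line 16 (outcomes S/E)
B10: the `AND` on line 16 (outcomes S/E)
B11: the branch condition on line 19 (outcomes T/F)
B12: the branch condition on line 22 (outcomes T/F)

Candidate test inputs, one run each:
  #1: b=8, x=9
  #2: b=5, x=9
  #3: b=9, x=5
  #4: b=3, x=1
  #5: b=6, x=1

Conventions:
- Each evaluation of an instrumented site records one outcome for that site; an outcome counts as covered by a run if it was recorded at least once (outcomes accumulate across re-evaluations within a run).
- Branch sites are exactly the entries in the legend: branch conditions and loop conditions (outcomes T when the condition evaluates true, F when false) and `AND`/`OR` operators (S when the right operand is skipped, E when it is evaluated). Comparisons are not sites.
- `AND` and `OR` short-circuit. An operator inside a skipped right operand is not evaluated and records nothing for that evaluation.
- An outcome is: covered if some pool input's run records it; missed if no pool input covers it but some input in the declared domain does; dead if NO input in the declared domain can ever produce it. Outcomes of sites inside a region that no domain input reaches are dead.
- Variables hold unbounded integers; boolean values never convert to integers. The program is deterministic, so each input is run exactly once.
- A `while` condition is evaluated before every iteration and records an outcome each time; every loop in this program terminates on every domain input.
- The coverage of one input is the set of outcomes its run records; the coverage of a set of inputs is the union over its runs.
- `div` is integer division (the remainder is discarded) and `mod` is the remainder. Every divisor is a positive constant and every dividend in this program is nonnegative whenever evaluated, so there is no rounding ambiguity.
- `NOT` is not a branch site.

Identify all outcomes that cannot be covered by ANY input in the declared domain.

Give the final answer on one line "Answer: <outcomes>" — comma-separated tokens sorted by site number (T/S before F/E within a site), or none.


running all 120 domain inputs and tallying outcomes:
  B5=F: unreachable across the whole domain -> dead
  reachable outcomes have witnesses, e.g. B1=T (e.g. b=1, x=0), B1=F (e.g. b=1, x=1), B2=S (e.g. b=1, x=0), B2=E (e.g. b=1, x=1)
Answer: B5=F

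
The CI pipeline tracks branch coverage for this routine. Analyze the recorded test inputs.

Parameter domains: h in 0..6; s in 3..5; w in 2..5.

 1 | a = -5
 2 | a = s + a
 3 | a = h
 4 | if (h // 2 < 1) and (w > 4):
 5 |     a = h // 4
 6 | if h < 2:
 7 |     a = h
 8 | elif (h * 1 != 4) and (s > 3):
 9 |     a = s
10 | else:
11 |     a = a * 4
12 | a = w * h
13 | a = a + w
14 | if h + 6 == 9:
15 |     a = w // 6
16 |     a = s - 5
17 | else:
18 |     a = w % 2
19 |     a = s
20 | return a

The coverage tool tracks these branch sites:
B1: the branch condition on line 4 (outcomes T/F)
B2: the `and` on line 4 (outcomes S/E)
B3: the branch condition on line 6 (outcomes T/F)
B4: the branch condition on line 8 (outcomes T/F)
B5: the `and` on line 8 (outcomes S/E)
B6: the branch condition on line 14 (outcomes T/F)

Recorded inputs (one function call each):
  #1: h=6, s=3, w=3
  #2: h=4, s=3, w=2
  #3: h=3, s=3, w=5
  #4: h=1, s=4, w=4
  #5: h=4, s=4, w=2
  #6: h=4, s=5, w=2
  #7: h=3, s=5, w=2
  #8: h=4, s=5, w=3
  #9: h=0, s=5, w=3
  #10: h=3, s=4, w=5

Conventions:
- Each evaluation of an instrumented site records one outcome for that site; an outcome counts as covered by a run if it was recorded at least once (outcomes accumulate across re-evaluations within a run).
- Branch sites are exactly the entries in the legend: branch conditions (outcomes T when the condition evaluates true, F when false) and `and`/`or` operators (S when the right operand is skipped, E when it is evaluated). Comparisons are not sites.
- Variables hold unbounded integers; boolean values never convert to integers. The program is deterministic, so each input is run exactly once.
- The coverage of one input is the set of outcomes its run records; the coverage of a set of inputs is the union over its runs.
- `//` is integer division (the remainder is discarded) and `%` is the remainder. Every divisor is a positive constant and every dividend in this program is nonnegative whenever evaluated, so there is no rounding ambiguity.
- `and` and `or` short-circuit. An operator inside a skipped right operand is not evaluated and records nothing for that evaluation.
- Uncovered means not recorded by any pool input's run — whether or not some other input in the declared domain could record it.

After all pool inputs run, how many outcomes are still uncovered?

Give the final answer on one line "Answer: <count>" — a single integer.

test 1 (h=6, s=3, w=3) fires B2->S, B1->F, B3->F, B5->E, B4->F, B6->F; hits B1=F, B2=S, B3=F, B4=F, B5=E, B6=F
test 2 (h=4, s=3, w=2) fires B2->S, B1->F, B3->F, B5->S, B4->F, B6->F; hits B1=F, B2=S, B3=F, B4=F, B5=S, B6=F
test 3 (h=3, s=3, w=5) fires B2->S, B1->F, B3->F, B5->E, B4->F, B6->T; hits B1=F, B2=S, B3=F, B4=F, B5=E, B6=T
test 4 (h=1, s=4, w=4) fires B2->E, B1->F, B3->T, B6->F; hits B1=F, B2=E, B3=T, B6=F
test 5 (h=4, s=4, w=2) fires B2->S, B1->F, B3->F, B5->S, B4->F, B6->F; hits B1=F, B2=S, B3=F, B4=F, B5=S, B6=F
test 6 (h=4, s=5, w=2) fires B2->S, B1->F, B3->F, B5->S, B4->F, B6->F; hits B1=F, B2=S, B3=F, B4=F, B5=S, B6=F
test 7 (h=3, s=5, w=2) fires B2->S, B1->F, B3->F, B5->E, B4->T, B6->T; hits B1=F, B2=S, B3=F, B4=T, B5=E, B6=T
test 8 (h=4, s=5, w=3) fires B2->S, B1->F, B3->F, B5->S, B4->F, B6->F; hits B1=F, B2=S, B3=F, B4=F, B5=S, B6=F
test 9 (h=0, s=5, w=3) fires B2->E, B1->F, B3->T, B6->F; hits B1=F, B2=E, B3=T, B6=F
test 10 (h=3, s=4, w=5) fires B2->S, B1->F, B3->F, B5->E, B4->T, B6->T; hits B1=F, B2=S, B3=F, B4=T, B5=E, B6=T
union over the pool: B1=F, B2=S, B2=E, B3=T, B3=F, B4=T, B4=F, B5=S, B5=E, B6=T, B6=F
uncovered (1 of 12): B1=T

Answer: 1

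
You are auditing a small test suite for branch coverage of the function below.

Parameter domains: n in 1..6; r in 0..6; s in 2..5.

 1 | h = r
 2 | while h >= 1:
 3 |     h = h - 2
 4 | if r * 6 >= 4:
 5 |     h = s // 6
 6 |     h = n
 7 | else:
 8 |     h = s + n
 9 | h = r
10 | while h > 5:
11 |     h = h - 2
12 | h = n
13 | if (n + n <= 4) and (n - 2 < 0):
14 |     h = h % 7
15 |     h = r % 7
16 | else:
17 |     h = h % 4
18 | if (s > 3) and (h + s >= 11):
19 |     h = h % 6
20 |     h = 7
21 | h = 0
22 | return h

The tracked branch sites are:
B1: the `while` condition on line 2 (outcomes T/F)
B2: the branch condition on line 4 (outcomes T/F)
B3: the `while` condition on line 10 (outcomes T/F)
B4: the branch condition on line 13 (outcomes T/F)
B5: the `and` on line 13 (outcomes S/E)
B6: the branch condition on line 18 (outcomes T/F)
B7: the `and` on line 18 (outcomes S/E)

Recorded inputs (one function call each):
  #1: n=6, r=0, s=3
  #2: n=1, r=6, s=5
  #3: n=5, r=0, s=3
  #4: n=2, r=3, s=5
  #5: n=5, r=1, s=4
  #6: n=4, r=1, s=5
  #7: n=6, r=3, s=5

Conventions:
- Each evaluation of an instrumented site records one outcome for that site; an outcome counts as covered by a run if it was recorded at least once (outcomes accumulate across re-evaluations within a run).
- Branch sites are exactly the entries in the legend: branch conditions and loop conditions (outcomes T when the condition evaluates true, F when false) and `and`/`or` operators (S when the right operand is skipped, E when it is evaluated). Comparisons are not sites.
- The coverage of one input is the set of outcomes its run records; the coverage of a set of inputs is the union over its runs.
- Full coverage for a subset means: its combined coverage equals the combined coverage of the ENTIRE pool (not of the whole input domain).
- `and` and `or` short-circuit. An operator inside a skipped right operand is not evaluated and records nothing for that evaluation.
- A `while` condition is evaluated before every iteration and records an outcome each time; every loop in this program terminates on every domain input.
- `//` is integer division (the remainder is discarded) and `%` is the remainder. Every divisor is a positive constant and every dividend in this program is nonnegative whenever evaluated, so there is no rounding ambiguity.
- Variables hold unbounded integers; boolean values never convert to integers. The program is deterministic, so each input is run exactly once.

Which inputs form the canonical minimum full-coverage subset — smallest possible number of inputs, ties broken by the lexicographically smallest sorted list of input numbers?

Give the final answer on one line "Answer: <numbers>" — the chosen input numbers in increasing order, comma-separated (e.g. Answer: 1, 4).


run #1 (n=6, r=0, s=3) runs B1->F, B2->F, B3->F, B5->S, B4->F, B7->S, B6->F; records B1=F, B2=F, B3=F, B4=F, B5=S, B6=F, B7=S
run #2 (n=1, r=6, s=5) runs B1->T, B1->T, B1->T, B1->F, B2->T, B3->T, B3->F, B5->E, B4->T, B7->E, B6->T; records B1=T, B1=F, B2=T, B3=T, B3=F, B4=T, B5=E, B6=T, B7=E
run #3 (n=5, r=0, s=3) runs B1->F, B2->F, B3->F, B5->S, B4->F, B7->S, B6->F; records B1=F, B2=F, B3=F, B4=F, B5=S, B6=F, B7=S
run #4 (n=2, r=3, s=5) runs B1->T, B1->T, B1->F, B2->T, B3->F, B5->E, B4->F, B7->E, B6->F; records B1=T, B1=F, B2=T, B3=F, B4=F, B5=E, B6=F, B7=E
run #5 (n=5, r=1, s=4) runs B1->T, B1->F, B2->T, B3->F, B5->S, B4->F, B7->E, B6->F; records B1=T, B1=F, B2=T, B3=F, B4=F, B5=S, B6=F, B7=E
run #6 (n=4, r=1, s=5) runs B1->T, B1->F, B2->T, B3->F, B5->S, B4->F, B7->E, B6->F; records B1=T, B1=F, B2=T, B3=F, B4=F, B5=S, B6=F, B7=E
run #7 (n=6, r=3, s=5) runs B1->T, B1->T, B1->F, B2->T, B3->F, B5->S, B4->F, B7->E, B6->F; records B1=T, B1=F, B2=T, B3=F, B4=F, B5=S, B6=F, B7=E
pool-wide coverage (14 outcomes): B1=T, B1=F, B2=T, B2=F, B3=T, B3=F, B4=T, B4=F, B5=S, B5=E, B6=T, B6=F, B7=S, B7=E
no size-1 subset reaches all 14 outcomes (best union: 9/14)
the canonical winner is {1, 2}: size 2, full 14-outcome coverage, earliest index list among size-2 covers
Answer: 1, 2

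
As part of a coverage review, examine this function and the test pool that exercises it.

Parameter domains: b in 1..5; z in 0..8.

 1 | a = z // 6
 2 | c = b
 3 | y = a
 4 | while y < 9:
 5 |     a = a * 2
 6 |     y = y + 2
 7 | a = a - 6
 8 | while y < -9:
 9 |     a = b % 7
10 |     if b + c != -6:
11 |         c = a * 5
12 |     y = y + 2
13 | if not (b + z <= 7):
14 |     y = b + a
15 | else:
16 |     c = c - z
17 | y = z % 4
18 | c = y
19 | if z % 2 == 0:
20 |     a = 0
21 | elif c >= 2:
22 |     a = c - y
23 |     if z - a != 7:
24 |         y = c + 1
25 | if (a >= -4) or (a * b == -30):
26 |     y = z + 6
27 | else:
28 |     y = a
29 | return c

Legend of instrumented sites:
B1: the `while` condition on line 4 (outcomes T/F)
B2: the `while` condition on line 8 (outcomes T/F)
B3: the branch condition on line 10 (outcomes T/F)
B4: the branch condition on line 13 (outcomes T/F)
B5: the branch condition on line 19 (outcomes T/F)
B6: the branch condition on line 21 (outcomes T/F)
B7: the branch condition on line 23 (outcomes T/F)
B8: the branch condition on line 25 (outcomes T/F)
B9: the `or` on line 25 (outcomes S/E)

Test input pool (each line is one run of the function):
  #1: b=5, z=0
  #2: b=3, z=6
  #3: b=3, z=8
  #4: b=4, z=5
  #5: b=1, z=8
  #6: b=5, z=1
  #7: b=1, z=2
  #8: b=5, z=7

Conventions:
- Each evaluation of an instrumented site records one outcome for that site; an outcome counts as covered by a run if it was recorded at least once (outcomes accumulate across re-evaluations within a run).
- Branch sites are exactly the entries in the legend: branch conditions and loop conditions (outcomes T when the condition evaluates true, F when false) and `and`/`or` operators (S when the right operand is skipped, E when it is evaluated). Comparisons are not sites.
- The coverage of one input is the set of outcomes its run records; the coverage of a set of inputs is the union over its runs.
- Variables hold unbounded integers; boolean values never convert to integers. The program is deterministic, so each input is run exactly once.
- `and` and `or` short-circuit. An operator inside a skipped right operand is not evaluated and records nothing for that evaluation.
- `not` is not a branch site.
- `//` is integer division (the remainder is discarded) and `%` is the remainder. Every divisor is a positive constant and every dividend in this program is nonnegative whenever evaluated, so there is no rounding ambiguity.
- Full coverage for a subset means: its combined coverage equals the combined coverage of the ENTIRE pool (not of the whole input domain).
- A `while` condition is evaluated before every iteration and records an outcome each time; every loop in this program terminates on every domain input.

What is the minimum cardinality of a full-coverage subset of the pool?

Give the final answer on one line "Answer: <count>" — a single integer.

run #1 (b=5, z=0) runs B1->T, B1->T, B1->T, B1->T, B1->T, B1->F, B2->F, B4->F, B5->T, B9->S, B8->T; records B1=T, B1=F, B2=F, B4=F, B5=T, B8=T, B9=S
run #2 (b=3, z=6) runs B1->T, B1->T, B1->T, B1->T, B1->F, B2->F, B4->T, B5->T, B9->S, B8->T; records B1=T, B1=F, B2=F, B4=T, B5=T, B8=T, B9=S
run #3 (b=3, z=8) runs B1->T, B1->T, B1->T, B1->T, B1->F, B2->F, B4->T, B5->T, B9->S, B8->T; records B1=T, B1=F, B2=F, B4=T, B5=T, B8=T, B9=S
run #4 (b=4, z=5) runs B1->T, B1->T, B1->T, B1->T, B1->T, B1->F, B2->F, B4->T, B5->F, B6->F, B9->E, B8->F; records B1=T, B1=F, B2=F, B4=T, B5=F, B6=F, B8=F, B9=E
run #5 (b=1, z=8) runs B1->T, B1->T, B1->T, B1->T, B1->F, B2->F, B4->T, B5->T, B9->S, B8->T; records B1=T, B1=F, B2=F, B4=T, B5=T, B8=T, B9=S
run #6 (b=5, z=1) runs B1->T, B1->T, B1->T, B1->T, B1->T, B1->F, B2->F, B4->F, B5->F, B6->F, B9->E, B8->T; records B1=T, B1=F, B2=F, B4=F, B5=F, B6=F, B8=T, B9=E
run #7 (b=1, z=2) runs B1->T, B1->T, B1->T, B1->T, B1->T, B1->F, B2->F, B4->F, B5->T, B9->S, B8->T; records B1=T, B1=F, B2=F, B4=F, B5=T, B8=T, B9=S
run #8 (b=5, z=7) runs B1->T, B1->T, B1->T, B1->T, B1->F, B2->F, B4->T, B5->F, B6->T, B7->F, B9->S, B8->T; records B1=T, B1=F, B2=F, B4=T, B5=F, B6=T, B7=F, B8=T, B9=S
the full pool covers 14 outcomes: B1=T, B1=F, B2=F, B4=T, B4=F, B5=T, B5=F, B6=T, B6=F, B7=F, B8=T, B8=F, B9=S, B9=E
checked all size-1 subsets: none covers 14 outcomes (max 9/14)
checked all size-2 subsets: none covers 14 outcomes (max 12/14)
the canonical winner is {1, 4, 8}: size 3, full 14-outcome coverage, earliest index list among size-3 covers

Answer: 3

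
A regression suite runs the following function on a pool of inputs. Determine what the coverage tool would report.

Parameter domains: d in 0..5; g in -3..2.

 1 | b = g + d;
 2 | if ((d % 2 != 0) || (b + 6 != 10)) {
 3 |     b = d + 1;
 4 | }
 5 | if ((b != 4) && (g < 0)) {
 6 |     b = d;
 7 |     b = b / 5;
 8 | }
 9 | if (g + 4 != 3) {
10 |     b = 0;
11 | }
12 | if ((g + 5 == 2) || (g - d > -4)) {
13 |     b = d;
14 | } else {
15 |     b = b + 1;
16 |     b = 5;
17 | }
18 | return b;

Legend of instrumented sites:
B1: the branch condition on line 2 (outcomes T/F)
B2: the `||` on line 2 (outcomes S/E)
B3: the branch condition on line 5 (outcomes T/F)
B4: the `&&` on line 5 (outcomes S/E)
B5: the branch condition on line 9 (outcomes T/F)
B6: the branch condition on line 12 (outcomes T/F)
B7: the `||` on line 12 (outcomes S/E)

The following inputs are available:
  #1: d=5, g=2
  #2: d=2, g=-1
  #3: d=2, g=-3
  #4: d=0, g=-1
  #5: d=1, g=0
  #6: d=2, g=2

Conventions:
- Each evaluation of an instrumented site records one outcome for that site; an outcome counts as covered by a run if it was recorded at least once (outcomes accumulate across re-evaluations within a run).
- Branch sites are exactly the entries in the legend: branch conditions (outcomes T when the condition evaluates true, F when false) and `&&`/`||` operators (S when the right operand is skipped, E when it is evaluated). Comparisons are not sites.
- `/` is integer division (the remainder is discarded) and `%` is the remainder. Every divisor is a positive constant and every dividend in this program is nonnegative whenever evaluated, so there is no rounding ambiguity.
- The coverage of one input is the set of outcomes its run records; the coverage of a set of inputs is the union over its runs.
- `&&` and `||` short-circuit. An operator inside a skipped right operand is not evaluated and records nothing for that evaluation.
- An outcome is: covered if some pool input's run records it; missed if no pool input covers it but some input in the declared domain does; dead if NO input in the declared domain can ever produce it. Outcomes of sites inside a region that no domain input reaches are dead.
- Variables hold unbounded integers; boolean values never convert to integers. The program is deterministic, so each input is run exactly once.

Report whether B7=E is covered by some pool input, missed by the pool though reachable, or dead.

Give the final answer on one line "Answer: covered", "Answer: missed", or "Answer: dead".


B7=E is recorded by pool input(s) 1, 2, 4, 5, 6 -> covered
Answer: covered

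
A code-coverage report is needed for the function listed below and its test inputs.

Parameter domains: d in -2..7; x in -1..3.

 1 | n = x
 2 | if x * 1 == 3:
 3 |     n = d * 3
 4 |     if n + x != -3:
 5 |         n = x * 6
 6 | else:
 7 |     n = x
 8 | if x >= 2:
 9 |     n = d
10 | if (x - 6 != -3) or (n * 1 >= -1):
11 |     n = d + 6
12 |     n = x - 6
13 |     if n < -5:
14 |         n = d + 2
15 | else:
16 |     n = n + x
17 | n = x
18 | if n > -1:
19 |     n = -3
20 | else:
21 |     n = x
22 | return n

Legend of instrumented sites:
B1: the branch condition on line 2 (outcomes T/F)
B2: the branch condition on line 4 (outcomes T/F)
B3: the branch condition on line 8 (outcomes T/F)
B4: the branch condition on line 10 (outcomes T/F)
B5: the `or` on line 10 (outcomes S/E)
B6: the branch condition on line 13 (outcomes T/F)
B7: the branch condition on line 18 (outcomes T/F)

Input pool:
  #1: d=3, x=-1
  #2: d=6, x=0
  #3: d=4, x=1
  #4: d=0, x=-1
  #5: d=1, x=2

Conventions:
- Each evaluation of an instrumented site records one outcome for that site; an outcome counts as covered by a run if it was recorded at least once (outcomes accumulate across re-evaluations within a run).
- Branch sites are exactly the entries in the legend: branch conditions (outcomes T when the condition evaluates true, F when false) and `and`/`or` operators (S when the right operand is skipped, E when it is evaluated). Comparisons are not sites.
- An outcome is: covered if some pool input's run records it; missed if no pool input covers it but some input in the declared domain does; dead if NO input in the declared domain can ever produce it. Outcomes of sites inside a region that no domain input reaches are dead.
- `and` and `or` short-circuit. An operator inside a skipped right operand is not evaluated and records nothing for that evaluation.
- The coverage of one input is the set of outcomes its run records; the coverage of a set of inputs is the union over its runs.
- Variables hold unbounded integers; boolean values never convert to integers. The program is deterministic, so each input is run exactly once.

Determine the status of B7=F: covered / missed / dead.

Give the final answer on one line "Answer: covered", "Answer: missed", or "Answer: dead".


B7=F is recorded by pool input(s) 1, 4 -> covered
Answer: covered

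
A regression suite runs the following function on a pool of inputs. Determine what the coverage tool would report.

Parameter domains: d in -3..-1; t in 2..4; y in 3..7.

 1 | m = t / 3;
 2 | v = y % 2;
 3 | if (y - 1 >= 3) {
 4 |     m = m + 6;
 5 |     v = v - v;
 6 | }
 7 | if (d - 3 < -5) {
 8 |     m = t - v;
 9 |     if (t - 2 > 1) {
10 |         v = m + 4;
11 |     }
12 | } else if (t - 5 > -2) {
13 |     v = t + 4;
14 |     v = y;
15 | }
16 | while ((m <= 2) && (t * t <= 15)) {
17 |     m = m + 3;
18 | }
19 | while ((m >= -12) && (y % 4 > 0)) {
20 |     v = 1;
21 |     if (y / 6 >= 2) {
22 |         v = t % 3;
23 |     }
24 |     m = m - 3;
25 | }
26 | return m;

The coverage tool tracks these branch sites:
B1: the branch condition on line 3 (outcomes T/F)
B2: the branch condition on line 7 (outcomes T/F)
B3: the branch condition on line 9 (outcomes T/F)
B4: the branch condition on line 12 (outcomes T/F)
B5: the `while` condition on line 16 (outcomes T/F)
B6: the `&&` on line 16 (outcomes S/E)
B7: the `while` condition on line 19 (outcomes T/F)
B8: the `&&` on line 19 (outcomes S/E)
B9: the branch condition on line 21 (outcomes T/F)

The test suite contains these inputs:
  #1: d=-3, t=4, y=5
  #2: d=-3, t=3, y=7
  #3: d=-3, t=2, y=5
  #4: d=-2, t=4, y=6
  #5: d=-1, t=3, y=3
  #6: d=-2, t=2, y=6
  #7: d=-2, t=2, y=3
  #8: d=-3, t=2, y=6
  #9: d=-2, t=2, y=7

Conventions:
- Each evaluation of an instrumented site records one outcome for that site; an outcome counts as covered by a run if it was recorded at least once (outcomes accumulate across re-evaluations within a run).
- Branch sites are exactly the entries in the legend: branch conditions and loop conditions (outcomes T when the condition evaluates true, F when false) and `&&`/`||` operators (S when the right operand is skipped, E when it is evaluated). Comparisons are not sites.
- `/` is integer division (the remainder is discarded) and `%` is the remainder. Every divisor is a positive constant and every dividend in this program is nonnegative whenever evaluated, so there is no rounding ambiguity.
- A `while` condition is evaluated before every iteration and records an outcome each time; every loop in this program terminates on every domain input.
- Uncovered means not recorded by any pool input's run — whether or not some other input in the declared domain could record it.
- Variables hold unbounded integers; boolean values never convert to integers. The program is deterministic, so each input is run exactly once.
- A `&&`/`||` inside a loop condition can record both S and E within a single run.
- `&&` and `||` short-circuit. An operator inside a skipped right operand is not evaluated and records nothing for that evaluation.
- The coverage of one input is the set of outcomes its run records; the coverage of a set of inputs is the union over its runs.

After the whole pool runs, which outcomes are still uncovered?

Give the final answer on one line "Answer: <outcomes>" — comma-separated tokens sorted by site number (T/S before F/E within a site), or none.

test 1 (d=-3, t=4, y=5) fires B1->T, B2->T, B3->T, B6->S, B5->F, B8->E, B7->T, B9->F, B8->E, B7->T, B9->F, B8->E, B7->T, B9->F, ...; hits B1=T, B2=T, B3=T, B5=F, B6=S, B7=T, B7=F, B8=S, B8=E, B9=F
test 2 (d=-3, t=3, y=7) fires B1->T, B2->T, B3->F, B6->S, B5->F, B8->E, B7->T, B9->F, B8->E, B7->T, B9->F, B8->E, B7->T, B9->F, ...; hits B1=T, B2=T, B3=F, B5=F, B6=S, B7=T, B7=F, B8=S, B8=E, B9=F
test 3 (d=-3, t=2, y=5) fires B1->T, B2->T, B3->F, B6->E, B5->T, B6->S, B5->F, B8->E, B7->T, B9->F, B8->E, B7->T, B9->F, B8->E, ...; hits B1=T, B2=T, B3=F, B5=T, B5=F, B6=S, B6=E, B7=T, B7=F, B8=S, B8=E, B9=F
test 4 (d=-2, t=4, y=6) fires B1->T, B2->F, B4->T, B6->S, B5->F, B8->E, B7->T, B9->F, B8->E, B7->T, B9->F, B8->E, B7->T, B9->F, ...; hits B1=T, B2=F, B4=T, B5=F, B6=S, B7=T, B7=F, B8=S, B8=E, B9=F
test 5 (d=-1, t=3, y=3) fires B1->F, B2->F, B4->F, B6->E, B5->T, B6->S, B5->F, B8->E, B7->T, B9->F, B8->E, B7->T, B9->F, B8->E, ...; hits B1=F, B2=F, B4=F, B5=T, B5=F, B6=S, B6=E, B7=T, B7=F, B8=S, B8=E, B9=F
test 6 (d=-2, t=2, y=6) fires B1->T, B2->F, B4->F, B6->S, B5->F, B8->E, B7->T, B9->F, B8->E, B7->T, B9->F, B8->E, B7->T, B9->F, ...; hits B1=T, B2=F, B4=F, B5=F, B6=S, B7=T, B7=F, B8=S, B8=E, B9=F
test 7 (d=-2, t=2, y=3) fires B1->F, B2->F, B4->F, B6->E, B5->T, B6->S, B5->F, B8->E, B7->T, B9->F, B8->E, B7->T, B9->F, B8->E, ...; hits B1=F, B2=F, B4=F, B5=T, B5=F, B6=S, B6=E, B7=T, B7=F, B8=S, B8=E, B9=F
test 8 (d=-3, t=2, y=6) fires B1->T, B2->T, B3->F, B6->E, B5->T, B6->S, B5->F, B8->E, B7->T, B9->F, B8->E, B7->T, B9->F, B8->E, ...; hits B1=T, B2=T, B3=F, B5=T, B5=F, B6=S, B6=E, B7=T, B7=F, B8=S, B8=E, B9=F
test 9 (d=-2, t=2, y=7) fires B1->T, B2->F, B4->F, B6->S, B5->F, B8->E, B7->T, B9->F, B8->E, B7->T, B9->F, B8->E, B7->T, B9->F, ...; hits B1=T, B2=F, B4=F, B5=F, B6=S, B7=T, B7=F, B8=S, B8=E, B9=F
union over the pool: B1=T, B1=F, B2=T, B2=F, B3=T, B3=F, B4=T, B4=F, B5=T, B5=F, B6=S, B6=E, B7=T, B7=F, B8=S, B8=E, B9=F
uncovered (1 of 18): B9=T

Answer: B9=T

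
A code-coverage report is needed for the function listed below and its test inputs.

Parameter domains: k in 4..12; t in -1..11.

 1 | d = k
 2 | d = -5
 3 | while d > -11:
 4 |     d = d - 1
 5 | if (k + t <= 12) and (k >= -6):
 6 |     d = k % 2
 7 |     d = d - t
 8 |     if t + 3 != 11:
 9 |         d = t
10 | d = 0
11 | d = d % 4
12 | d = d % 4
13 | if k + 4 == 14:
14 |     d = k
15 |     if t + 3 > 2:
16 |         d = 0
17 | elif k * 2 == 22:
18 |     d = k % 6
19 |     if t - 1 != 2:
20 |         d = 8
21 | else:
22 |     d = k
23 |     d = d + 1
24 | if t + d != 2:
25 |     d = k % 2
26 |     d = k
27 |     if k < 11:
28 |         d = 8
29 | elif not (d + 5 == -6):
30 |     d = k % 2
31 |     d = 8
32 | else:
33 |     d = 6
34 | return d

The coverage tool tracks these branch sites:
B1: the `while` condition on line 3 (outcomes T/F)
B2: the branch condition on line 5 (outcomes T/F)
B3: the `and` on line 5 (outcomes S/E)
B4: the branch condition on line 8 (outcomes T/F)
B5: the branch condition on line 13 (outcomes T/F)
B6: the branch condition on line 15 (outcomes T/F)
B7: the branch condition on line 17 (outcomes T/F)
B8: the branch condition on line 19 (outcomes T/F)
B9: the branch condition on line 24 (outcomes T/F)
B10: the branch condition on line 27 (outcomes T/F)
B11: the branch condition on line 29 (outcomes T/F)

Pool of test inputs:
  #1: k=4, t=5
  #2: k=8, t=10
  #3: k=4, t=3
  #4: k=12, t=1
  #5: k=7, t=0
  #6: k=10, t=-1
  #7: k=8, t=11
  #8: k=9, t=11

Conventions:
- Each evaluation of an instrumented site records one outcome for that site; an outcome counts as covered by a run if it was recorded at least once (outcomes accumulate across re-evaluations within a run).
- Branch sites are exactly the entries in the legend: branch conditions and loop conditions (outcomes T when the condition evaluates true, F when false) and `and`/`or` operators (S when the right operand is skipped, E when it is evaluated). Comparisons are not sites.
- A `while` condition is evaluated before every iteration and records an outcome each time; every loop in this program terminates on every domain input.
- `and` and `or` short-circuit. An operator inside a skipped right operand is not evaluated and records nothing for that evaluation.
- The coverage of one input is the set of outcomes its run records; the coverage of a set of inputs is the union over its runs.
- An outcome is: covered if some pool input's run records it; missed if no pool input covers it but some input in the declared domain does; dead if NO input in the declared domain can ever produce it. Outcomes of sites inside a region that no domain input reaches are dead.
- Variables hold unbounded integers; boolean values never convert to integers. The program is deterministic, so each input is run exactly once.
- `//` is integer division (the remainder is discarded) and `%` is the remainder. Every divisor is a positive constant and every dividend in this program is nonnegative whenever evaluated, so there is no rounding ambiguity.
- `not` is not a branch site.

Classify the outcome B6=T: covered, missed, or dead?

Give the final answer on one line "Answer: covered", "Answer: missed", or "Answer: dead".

no pool input records B6=T
but domain input (k=10, t=0) does record it -> reachable, so missed

Answer: missed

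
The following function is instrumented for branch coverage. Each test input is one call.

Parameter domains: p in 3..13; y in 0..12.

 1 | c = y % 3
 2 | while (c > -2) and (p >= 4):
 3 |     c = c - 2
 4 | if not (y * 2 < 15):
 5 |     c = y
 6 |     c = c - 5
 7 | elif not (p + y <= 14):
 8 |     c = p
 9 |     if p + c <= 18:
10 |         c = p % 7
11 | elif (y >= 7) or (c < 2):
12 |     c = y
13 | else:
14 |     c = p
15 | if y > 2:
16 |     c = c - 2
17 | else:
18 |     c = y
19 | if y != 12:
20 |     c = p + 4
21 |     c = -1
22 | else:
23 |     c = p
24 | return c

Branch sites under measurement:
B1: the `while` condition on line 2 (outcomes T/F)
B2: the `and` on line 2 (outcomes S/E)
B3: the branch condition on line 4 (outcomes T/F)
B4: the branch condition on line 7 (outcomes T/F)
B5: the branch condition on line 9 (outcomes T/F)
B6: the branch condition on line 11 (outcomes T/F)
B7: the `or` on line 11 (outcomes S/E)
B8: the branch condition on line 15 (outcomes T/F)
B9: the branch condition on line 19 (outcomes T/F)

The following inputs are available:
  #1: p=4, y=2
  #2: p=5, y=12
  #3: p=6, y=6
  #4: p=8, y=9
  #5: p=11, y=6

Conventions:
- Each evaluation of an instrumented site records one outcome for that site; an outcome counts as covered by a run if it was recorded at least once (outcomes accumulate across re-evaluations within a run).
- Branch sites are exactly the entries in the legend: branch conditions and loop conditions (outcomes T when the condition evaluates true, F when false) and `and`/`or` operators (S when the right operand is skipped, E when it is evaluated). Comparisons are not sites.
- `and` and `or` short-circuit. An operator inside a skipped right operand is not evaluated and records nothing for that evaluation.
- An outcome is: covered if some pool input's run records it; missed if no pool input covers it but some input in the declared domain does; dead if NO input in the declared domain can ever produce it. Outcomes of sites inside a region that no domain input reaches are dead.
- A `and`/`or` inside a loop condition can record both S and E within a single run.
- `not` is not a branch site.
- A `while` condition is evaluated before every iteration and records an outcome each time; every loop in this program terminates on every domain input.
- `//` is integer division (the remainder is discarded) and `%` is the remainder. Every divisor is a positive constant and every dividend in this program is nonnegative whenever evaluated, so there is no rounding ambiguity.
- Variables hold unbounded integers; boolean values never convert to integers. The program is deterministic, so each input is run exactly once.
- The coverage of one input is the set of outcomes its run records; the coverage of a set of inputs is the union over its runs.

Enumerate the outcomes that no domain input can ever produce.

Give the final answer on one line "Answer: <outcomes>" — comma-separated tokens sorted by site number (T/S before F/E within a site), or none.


sweeping the full domain (143 inputs) for each outcome:
  reachable outcomes have witnesses, e.g. B1=T (e.g. p=4, y=0), B1=F (e.g. p=3, y=0), B2=S (e.g. p=4, y=0), B2=E (e.g. p=3, y=0)
Answer: none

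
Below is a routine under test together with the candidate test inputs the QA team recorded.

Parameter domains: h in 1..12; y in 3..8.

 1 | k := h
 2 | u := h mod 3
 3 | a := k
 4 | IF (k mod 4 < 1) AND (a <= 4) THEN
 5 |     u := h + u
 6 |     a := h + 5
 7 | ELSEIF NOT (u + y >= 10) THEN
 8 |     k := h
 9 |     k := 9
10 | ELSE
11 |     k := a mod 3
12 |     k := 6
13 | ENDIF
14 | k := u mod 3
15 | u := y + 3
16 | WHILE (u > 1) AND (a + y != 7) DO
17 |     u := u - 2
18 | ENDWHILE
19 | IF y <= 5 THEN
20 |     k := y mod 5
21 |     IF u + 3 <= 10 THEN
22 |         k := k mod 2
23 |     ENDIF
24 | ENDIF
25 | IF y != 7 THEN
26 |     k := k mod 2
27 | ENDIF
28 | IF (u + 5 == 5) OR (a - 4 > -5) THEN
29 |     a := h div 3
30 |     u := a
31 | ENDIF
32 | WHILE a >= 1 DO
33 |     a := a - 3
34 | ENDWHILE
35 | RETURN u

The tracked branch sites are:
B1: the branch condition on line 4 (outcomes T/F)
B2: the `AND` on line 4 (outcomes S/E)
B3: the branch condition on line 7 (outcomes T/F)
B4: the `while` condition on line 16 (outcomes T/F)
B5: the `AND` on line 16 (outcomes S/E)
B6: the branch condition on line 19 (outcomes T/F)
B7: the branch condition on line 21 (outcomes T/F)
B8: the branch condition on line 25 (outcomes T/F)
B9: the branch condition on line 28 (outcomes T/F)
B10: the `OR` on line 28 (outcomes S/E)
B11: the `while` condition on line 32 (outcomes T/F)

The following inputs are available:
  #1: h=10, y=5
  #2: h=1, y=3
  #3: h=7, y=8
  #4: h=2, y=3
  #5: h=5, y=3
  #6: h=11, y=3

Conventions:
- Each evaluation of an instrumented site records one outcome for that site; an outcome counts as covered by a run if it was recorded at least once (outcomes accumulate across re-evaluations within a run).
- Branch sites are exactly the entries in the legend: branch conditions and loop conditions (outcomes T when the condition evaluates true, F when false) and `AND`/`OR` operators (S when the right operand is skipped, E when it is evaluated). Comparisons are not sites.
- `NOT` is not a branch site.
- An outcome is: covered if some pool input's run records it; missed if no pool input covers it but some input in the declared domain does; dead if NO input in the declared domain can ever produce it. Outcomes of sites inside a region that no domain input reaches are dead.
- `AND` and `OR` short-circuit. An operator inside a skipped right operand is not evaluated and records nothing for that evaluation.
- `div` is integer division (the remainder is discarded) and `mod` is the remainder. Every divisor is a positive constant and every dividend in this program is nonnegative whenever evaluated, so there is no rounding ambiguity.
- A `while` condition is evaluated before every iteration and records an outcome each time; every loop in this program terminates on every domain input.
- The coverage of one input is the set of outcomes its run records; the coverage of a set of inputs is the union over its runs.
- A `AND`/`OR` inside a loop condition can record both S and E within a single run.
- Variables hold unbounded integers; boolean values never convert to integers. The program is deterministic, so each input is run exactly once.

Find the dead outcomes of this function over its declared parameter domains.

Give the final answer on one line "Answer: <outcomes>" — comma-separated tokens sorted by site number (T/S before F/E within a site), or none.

running all 72 domain inputs and tallying outcomes:
  B9=F: unreachable across the whole domain -> dead
  reachable outcomes have witnesses, e.g. B1=T (e.g. h=4, y=3), B1=F (e.g. h=1, y=3), B2=S (e.g. h=1, y=3), B2=E (e.g. h=4, y=3)

Answer: B9=F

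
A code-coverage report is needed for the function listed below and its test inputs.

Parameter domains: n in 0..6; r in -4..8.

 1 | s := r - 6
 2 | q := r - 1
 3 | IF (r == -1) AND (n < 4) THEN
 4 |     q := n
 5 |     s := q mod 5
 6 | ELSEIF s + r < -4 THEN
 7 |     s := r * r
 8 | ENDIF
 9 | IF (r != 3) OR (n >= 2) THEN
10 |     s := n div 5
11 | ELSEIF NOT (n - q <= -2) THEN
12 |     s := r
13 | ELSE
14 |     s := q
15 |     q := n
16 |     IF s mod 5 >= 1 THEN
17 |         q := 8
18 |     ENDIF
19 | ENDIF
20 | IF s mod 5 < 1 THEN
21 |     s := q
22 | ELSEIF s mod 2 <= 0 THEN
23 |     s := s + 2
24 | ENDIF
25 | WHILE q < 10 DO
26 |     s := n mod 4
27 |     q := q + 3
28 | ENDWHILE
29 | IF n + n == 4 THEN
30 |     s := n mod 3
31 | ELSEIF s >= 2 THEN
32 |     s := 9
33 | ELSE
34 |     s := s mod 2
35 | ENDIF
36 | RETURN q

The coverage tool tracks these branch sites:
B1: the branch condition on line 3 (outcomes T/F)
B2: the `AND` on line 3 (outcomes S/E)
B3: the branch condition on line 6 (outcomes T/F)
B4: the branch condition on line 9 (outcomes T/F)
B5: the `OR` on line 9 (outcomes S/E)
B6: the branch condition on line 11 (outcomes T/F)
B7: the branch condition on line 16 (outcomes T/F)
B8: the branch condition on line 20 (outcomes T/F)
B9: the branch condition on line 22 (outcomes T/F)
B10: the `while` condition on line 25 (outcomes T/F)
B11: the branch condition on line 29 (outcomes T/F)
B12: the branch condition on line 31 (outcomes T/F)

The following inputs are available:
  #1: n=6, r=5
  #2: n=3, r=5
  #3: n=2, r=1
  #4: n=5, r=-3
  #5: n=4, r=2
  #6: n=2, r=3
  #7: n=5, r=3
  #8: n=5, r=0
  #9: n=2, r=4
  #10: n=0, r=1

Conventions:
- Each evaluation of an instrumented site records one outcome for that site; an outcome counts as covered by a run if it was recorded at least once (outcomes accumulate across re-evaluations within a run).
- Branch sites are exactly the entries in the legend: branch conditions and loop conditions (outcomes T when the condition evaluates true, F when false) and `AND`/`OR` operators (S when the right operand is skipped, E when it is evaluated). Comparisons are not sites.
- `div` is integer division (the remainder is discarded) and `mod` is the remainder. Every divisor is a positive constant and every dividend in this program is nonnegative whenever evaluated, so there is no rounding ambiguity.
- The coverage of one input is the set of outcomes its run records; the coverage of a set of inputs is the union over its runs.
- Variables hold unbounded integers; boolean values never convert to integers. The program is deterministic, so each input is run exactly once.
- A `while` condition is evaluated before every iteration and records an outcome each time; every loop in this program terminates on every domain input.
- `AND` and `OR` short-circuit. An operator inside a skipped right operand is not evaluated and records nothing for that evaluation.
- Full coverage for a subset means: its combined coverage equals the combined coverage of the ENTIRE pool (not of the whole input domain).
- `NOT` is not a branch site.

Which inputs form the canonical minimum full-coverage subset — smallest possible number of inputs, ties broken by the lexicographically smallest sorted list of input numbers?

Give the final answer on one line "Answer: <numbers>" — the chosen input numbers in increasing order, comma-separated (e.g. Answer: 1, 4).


run #1 (n=6, r=5) runs B2->S, B1->F, B3->F, B5->S, B4->T, B8->F, B9->F, B10->T, B10->T, B10->F, B11->F, B12->T; records B1=F, B2=S, B3=F, B4=T, B5=S, B8=F, B9=F, B10=T, B10=F, B11=F, B12=T
run #2 (n=3, r=5) runs B2->S, B1->F, B3->F, B5->S, B4->T, B8->T, B10->T, B10->T, B10->F, B11->F, B12->T; records B1=F, B2=S, B3=F, B4=T, B5=S, B8=T, B10=T, B10=F, B11=F, B12=T
run #3 (n=2, r=1) runs B2->S, B1->F, B3->F, B5->S, B4->T, B8->T, B10->T, B10->T, B10->T, B10->T, B10->F, B11->T; records B1=F, B2=S, B3=F, B4=T, B5=S, B8=T, B10=T, B10=F, B11=T
run #4 (n=5, r=-3) runs B2->S, B1->F, B3->T, B5->S, B4->T, B8->F, B9->F, B10->T, B10->T, B10->T, B10->T, B10->T, B10->F, B11->F, ...; records B1=F, B2=S, B3=T, B4=T, B5=S, B8=F, B9=F, B10=T, B10=F, B11=F, B12=F
run #5 (n=4, r=2) runs B2->S, B1->F, B3->F, B5->S, B4->T, B8->T, B10->T, B10->T, B10->T, B10->F, B11->F, B12->F; records B1=F, B2=S, B3=F, B4=T, B5=S, B8=T, B10=T, B10=F, B11=F, B12=F
run #6 (n=2, r=3) runs B2->S, B1->F, B3->F, B5->E, B4->T, B8->T, B10->T, B10->T, B10->T, B10->F, B11->T; records B1=F, B2=S, B3=F, B4=T, B5=E, B8=T, B10=T, B10=F, B11=T
run #7 (n=5, r=3) runs B2->S, B1->F, B3->F, B5->E, B4->T, B8->F, B9->F, B10->T, B10->T, B10->T, B10->F, B11->F, B12->F; records B1=F, B2=S, B3=F, B4=T, B5=E, B8=F, B9=F, B10=T, B10=F, B11=F, B12=F
run #8 (n=5, r=0) runs B2->S, B1->F, B3->T, B5->S, B4->T, B8->F, B9->F, B10->T, B10->T, B10->T, B10->T, B10->F, B11->F, B12->F; records B1=F, B2=S, B3=T, B4=T, B5=S, B8=F, B9=F, B10=T, B10=F, B11=F, B12=F
run #9 (n=2, r=4) runs B2->S, B1->F, B3->F, B5->S, B4->T, B8->T, B10->T, B10->T, B10->T, B10->F, B11->T; records B1=F, B2=S, B3=F, B4=T, B5=S, B8=T, B10=T, B10=F, B11=T
run #10 (n=0, r=1) runs B2->S, B1->F, B3->F, B5->S, B4->T, B8->T, B10->T, B10->T, B10->T, B10->T, B10->F, B11->F, B12->F; records B1=F, B2=S, B3=F, B4=T, B5=S, B8=T, B10=T, B10=F, B11=F, B12=F
pool-wide coverage (16 outcomes): B1=F, B2=S, B3=T, B3=F, B4=T, B5=S, B5=E, B8=T, B8=F, B9=F, B10=T, B10=F, B11=T, B11=F, B12=T, B12=F
every size-1 subset falls short of the 16 outcomes (best: 11/16)
every size-2 subset falls short of the 16 outcomes (best: 15/16)
inputs {1, 4, 6} (size 3) cover everything; no size-3 subset with a lexicographically smaller index list covers all 16
Answer: 1, 4, 6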